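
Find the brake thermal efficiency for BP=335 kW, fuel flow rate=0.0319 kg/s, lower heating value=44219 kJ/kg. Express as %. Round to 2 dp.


eta_BTE = (BP / (mf * LHV)) * 100
Denominator = 0.0319 * 44219 = 1410.5861 kW
eta_BTE = (335 / 1410.5861) * 100 = 23.75%


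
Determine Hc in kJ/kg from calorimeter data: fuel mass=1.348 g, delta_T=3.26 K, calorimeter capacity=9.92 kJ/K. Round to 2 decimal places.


Hc = C_cal * delta_T / m_fuel
Q_released = 9.92 * 3.26 = 32.3392 kJ
m_fuel = 1.348 g = 1.348/1000 kg = 0.001348 kg
Hc = 32.3392 / 0.001348 = 23990.50 kJ/kg


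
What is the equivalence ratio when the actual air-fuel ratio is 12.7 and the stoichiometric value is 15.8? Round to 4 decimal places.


phi = AFR_stoich / AFR_actual
phi = 15.8 / 12.7 = 1.2441


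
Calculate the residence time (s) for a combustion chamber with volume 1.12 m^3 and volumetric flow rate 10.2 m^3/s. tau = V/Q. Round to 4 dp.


tau = V / Q_flow
tau = 1.12 / 10.2 = 0.1098 s


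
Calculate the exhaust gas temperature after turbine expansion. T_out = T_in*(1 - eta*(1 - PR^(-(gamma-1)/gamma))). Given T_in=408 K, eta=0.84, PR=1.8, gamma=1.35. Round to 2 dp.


T_out = T_in * (1 - eta * (1 - PR^(-(gamma-1)/gamma)))
Exponent = -(1.35-1)/1.35 = -0.25925926
PR^exp = 1.8^(-0.25925926) = 0.85865408
Factor = 1 - 0.84*(1 - 0.85865408) = 0.88126943
T_out = 408 * 0.88126943 = 359.56 K


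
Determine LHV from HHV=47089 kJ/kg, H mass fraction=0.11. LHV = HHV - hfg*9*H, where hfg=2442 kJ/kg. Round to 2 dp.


LHV = HHV - hfg * 9 * H
Water correction = 2442 * 9 * 0.11 = 2417.580 kJ/kg
LHV = 47089 - 2417.580 = 44671.42 kJ/kg


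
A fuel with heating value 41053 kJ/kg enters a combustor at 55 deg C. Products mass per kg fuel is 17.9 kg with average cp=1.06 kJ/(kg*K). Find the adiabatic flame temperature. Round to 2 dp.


T_ad = T_in + Hc / (m_p * cp)
Denominator = 17.9 * 1.06 = 18.9740
Temperature rise = 41053 / 18.9740 = 2163.64 K
T_ad = 55 + 2163.64 = 2218.64 deg C


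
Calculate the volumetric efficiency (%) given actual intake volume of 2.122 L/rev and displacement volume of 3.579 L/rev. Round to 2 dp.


eta_v = (V_actual / V_disp) * 100
Ratio = 2.122 / 3.579 = 0.5929
eta_v = 0.5929 * 100 = 59.29%


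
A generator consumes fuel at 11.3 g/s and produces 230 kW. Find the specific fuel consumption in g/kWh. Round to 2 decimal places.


SFC = (mf / BP) * 3600
Rate = 11.3 / 230 = 0.049130 g/(s*kW)
SFC = 0.049130 * 3600 = 176.87 g/kWh


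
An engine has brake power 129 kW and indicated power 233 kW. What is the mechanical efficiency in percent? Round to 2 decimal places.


eta_mech = (BP / IP) * 100
Ratio = 129 / 233 = 0.5536
eta_mech = 0.5536 * 100 = 55.36%


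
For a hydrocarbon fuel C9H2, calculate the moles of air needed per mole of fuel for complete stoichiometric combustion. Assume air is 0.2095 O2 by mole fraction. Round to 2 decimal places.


Balanced combustion: C9H2 + 9.5 O2 -> 9 CO2 + 1 H2O
O2 needed = C + H/4 = 9 + 2/4 = 9.50 moles
Air moles = O2 / 0.2095 = 9.50 / 0.2095 = 45.35 moles air


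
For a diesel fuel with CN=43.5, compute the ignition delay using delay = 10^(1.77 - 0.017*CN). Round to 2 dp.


delay = 10^(1.77 - 0.017*CN)
Exponent = 1.77 - 0.017*43.5 = 1.0305
delay = 10^1.0305 = 10.73 ms


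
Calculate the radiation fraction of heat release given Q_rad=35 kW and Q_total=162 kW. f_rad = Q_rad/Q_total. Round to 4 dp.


f_rad = Q_rad / Q_total
f_rad = 35 / 162 = 0.2160


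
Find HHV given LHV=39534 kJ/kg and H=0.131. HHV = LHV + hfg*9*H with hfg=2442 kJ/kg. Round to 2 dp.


HHV = LHV + hfg * 9 * H
Water addition = 2442 * 9 * 0.131 = 2879.118 kJ/kg
HHV = 39534 + 2879.118 = 42413.12 kJ/kg


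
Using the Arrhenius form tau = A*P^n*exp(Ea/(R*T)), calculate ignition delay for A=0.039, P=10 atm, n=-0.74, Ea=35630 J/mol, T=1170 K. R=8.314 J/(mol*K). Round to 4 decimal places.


tau = A * P^n * exp(Ea/(R*T))
P^n = 10^(-0.74) = 0.18197009
Ea/(R*T) = 35630/(8.314*1170) = 3.662857
exp(Ea/(R*T)) = 38.972521
tau = 0.039 * 0.18197009 * 38.972521 = 0.2766 ms


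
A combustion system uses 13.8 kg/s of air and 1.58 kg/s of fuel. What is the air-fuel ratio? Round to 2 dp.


AFR = m_air / m_fuel
AFR = 13.8 / 1.58 = 8.73


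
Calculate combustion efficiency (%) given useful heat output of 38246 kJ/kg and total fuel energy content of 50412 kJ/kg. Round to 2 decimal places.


Efficiency = (Q_useful / Q_fuel) * 100
Efficiency = (38246 / 50412) * 100
Efficiency = 0.7587 * 100 = 75.87%


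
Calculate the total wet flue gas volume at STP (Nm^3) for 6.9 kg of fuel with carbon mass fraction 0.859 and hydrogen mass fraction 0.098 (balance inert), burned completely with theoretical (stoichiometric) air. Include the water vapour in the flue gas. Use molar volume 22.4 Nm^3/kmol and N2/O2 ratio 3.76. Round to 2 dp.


Per kg fuel: CO2 = (C/12 kmol)*22.4 = (0.859/12)*22.4 = 1.60347 Nm^3
Per kg fuel: H2O = (H/2 kmol)*22.4 = (0.098/2)*22.4 = 1.09760 Nm^3
O2 needed per kg fuel = C/12 + H/4 = 0.859/12 + 0.098/4 = 0.09608333 kmol
Per kg fuel: N2 = O2*3.76*22.4 = 0.09608333*3.76*22.4 = 8.09252 Nm^3
Total per kg = 1.60347 + 1.09760 + 8.09252 = 10.79359 Nm^3
Total = 10.79359 * 6.9 = 74.48 Nm^3


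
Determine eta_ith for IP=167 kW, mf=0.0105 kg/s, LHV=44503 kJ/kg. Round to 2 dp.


eta_ith = (IP / (mf * LHV)) * 100
Denominator = 0.0105 * 44503 = 467.2815 kW
eta_ith = (167 / 467.2815) * 100 = 35.74%


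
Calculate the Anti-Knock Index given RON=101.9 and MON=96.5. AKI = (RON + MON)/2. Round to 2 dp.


AKI = (RON + MON) / 2
AKI = (101.9 + 96.5) / 2
AKI = 198.4 / 2 = 99.20


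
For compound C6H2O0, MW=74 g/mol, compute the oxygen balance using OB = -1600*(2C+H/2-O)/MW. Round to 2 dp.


OB = -1600 * (2C + H/2 - O) / MW
Inner = 2*6 + 2/2 - 0 = 13.00
OB = -1600 * 13.00 / 74 = -281.08%


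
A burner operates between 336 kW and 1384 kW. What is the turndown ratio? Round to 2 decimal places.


TDR = Q_max / Q_min
TDR = 1384 / 336 = 4.12


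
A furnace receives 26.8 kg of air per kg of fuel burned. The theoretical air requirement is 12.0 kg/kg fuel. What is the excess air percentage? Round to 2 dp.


Excess air = actual - stoichiometric = 26.8 - 12.0 = 14.80 kg/kg fuel
Excess air % = (excess / stoich) * 100 = (14.80 / 12.0) * 100 = 123.33%


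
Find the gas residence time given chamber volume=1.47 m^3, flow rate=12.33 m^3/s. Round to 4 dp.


tau = V / Q_flow
tau = 1.47 / 12.33 = 0.1192 s


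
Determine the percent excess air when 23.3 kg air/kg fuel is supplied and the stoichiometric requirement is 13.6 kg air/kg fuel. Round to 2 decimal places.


Excess air = actual - stoichiometric = 23.3 - 13.6 = 9.70 kg/kg fuel
Excess air % = (excess / stoich) * 100 = (9.70 / 13.6) * 100 = 71.32%


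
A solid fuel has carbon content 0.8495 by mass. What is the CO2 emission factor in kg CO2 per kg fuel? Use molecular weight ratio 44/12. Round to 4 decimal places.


EF = C_frac * (M_CO2 / M_C)
EF = 0.8495 * (44/12)
EF = 0.8495 * 3.666667 = 3.1148 kg_CO2/kg_fuel


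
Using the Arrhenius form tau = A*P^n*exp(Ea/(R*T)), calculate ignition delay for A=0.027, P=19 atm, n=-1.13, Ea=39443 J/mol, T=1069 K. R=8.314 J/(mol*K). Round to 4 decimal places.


tau = A * P^n * exp(Ea/(R*T))
P^n = 19^(-1.13) = 0.03589289
Ea/(R*T) = 39443/(8.314*1069) = 4.437948
exp(Ea/(R*T)) = 84.601166
tau = 0.027 * 0.03589289 * 84.601166 = 0.0820 ms


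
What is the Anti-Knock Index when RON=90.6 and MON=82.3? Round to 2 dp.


AKI = (RON + MON) / 2
AKI = (90.6 + 82.3) / 2
AKI = 172.9 / 2 = 86.45


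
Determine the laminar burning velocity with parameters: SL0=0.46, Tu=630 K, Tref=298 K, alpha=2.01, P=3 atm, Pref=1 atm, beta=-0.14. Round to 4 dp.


SL = SL0 * (Tu/Tref)^alpha * (P/Pref)^beta
T ratio = 630/298 = 2.11409396
(T ratio)^alpha = 2.11409396^2.01 = 4.502978
(P/Pref)^beta = 3^(-0.14) = 0.857439
SL = 0.46 * 4.502978 * 0.857439 = 1.7761 m/s


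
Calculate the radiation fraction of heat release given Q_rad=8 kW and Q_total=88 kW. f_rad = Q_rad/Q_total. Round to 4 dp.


f_rad = Q_rad / Q_total
f_rad = 8 / 88 = 0.0909


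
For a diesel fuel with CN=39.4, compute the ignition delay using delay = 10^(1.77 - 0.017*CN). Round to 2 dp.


delay = 10^(1.77 - 0.017*CN)
Exponent = 1.77 - 0.017*39.4 = 1.1002
delay = 10^1.1002 = 12.60 ms


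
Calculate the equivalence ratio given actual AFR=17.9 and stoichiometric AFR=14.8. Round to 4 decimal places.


phi = AFR_stoich / AFR_actual
phi = 14.8 / 17.9 = 0.8268


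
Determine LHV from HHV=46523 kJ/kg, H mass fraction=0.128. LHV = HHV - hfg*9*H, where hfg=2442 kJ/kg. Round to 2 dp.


LHV = HHV - hfg * 9 * H
Water correction = 2442 * 9 * 0.128 = 2813.184 kJ/kg
LHV = 46523 - 2813.184 = 43709.82 kJ/kg


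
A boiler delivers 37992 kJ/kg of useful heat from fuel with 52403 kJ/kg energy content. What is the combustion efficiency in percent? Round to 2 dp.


Efficiency = (Q_useful / Q_fuel) * 100
Efficiency = (37992 / 52403) * 100
Efficiency = 0.7250 * 100 = 72.50%


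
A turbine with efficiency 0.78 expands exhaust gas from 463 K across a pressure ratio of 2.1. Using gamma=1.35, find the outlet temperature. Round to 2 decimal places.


T_out = T_in * (1 - eta * (1 - PR^(-(gamma-1)/gamma)))
Exponent = -(1.35-1)/1.35 = -0.25925926
PR^exp = 2.1^(-0.25925926) = 0.82501466
Factor = 1 - 0.78*(1 - 0.82501466) = 0.86351143
T_out = 463 * 0.86351143 = 399.81 K


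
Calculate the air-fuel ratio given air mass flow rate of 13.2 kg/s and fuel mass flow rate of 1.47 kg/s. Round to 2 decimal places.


AFR = m_air / m_fuel
AFR = 13.2 / 1.47 = 8.98


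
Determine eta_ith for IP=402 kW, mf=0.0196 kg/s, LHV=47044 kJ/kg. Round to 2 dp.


eta_ith = (IP / (mf * LHV)) * 100
Denominator = 0.0196 * 47044 = 922.0624 kW
eta_ith = (402 / 922.0624) * 100 = 43.60%


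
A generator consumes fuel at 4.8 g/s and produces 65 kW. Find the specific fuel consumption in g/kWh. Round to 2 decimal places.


SFC = (mf / BP) * 3600
Rate = 4.8 / 65 = 0.073846 g/(s*kW)
SFC = 0.073846 * 3600 = 265.85 g/kWh


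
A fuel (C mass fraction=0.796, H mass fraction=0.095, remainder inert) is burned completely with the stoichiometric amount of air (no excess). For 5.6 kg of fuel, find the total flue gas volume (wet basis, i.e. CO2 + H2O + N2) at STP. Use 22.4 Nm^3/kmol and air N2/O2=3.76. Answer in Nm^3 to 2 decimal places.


Per kg fuel: CO2 = (C/12 kmol)*22.4 = (0.796/12)*22.4 = 1.48587 Nm^3
Per kg fuel: H2O = (H/2 kmol)*22.4 = (0.095/2)*22.4 = 1.06400 Nm^3
O2 needed per kg fuel = C/12 + H/4 = 0.796/12 + 0.095/4 = 0.09008333 kmol
Per kg fuel: N2 = O2*3.76*22.4 = 0.09008333*3.76*22.4 = 7.58718 Nm^3
Total per kg = 1.48587 + 1.06400 + 7.58718 = 10.13705 Nm^3
Total = 10.13705 * 5.6 = 56.77 Nm^3


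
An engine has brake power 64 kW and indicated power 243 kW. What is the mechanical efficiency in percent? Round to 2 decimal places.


eta_mech = (BP / IP) * 100
Ratio = 64 / 243 = 0.2634
eta_mech = 0.2634 * 100 = 26.34%


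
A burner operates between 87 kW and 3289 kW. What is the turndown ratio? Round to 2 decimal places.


TDR = Q_max / Q_min
TDR = 3289 / 87 = 37.80


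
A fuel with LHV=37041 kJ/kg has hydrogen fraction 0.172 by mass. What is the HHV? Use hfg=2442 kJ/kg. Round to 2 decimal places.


HHV = LHV + hfg * 9 * H
Water addition = 2442 * 9 * 0.172 = 3780.216 kJ/kg
HHV = 37041 + 3780.216 = 40821.22 kJ/kg


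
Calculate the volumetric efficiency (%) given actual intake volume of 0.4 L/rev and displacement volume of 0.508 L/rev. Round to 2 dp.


eta_v = (V_actual / V_disp) * 100
Ratio = 0.4 / 0.508 = 0.7874
eta_v = 0.7874 * 100 = 78.74%


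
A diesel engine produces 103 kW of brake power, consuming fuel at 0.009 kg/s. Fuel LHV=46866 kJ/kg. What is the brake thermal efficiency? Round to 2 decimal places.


eta_BTE = (BP / (mf * LHV)) * 100
Denominator = 0.009 * 46866 = 421.7940 kW
eta_BTE = (103 / 421.7940) * 100 = 24.42%


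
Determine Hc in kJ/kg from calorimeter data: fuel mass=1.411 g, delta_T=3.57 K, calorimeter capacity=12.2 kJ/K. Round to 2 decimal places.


Hc = C_cal * delta_T / m_fuel
Q_released = 12.2 * 3.57 = 43.5540 kJ
m_fuel = 1.411 g = 1.411/1000 kg = 0.001411 kg
Hc = 43.5540 / 0.001411 = 30867.47 kJ/kg


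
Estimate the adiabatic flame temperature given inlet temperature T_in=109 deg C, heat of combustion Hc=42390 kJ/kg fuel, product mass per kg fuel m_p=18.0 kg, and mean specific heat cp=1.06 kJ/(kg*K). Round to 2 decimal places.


T_ad = T_in + Hc / (m_p * cp)
Denominator = 18.0 * 1.06 = 19.0800
Temperature rise = 42390 / 19.0800 = 2221.70 K
T_ad = 109 + 2221.70 = 2330.70 deg C


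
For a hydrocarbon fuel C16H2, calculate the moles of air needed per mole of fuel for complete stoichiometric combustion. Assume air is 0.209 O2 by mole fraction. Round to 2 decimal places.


Balanced combustion: C16H2 + 16.5 O2 -> 16 CO2 + 1 H2O
O2 needed = C + H/4 = 16 + 2/4 = 16.50 moles
Air moles = O2 / 0.209 = 16.50 / 0.209 = 78.95 moles air


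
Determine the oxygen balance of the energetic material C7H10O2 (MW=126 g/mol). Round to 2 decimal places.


OB = -1600 * (2C + H/2 - O) / MW
Inner = 2*7 + 10/2 - 2 = 17.00
OB = -1600 * 17.00 / 126 = -215.87%


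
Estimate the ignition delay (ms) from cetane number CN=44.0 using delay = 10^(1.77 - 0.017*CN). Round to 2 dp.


delay = 10^(1.77 - 0.017*CN)
Exponent = 1.77 - 0.017*44.0 = 1.0220
delay = 10^1.0220 = 10.52 ms


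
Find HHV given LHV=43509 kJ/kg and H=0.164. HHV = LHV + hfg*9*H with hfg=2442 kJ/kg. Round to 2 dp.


HHV = LHV + hfg * 9 * H
Water addition = 2442 * 9 * 0.164 = 3604.392 kJ/kg
HHV = 43509 + 3604.392 = 47113.39 kJ/kg


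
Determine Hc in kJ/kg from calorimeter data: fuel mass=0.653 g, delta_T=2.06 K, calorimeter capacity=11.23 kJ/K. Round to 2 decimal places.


Hc = C_cal * delta_T / m_fuel
Q_released = 11.23 * 2.06 = 23.1338 kJ
m_fuel = 0.653 g = 0.653/1000 kg = 0.000653 kg
Hc = 23.1338 / 0.000653 = 35426.95 kJ/kg


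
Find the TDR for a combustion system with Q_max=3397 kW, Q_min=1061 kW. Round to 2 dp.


TDR = Q_max / Q_min
TDR = 3397 / 1061 = 3.20


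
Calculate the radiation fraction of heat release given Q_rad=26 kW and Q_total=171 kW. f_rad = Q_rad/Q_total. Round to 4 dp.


f_rad = Q_rad / Q_total
f_rad = 26 / 171 = 0.1520


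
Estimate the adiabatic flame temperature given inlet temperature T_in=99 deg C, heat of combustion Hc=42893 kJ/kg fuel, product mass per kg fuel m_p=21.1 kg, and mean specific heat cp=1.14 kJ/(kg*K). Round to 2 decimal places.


T_ad = T_in + Hc / (m_p * cp)
Denominator = 21.1 * 1.14 = 24.0540
Temperature rise = 42893 / 24.0540 = 1783.20 K
T_ad = 99 + 1783.20 = 1882.20 deg C


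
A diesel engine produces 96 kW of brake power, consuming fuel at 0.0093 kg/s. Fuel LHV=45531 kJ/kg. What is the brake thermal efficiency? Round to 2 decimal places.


eta_BTE = (BP / (mf * LHV)) * 100
Denominator = 0.0093 * 45531 = 423.4383 kW
eta_BTE = (96 / 423.4383) * 100 = 22.67%


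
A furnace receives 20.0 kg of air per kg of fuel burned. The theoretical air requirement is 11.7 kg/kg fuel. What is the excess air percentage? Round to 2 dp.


Excess air = actual - stoichiometric = 20.0 - 11.7 = 8.30 kg/kg fuel
Excess air % = (excess / stoich) * 100 = (8.30 / 11.7) * 100 = 70.94%


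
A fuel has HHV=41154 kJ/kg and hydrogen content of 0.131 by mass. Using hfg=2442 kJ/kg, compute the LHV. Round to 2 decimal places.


LHV = HHV - hfg * 9 * H
Water correction = 2442 * 9 * 0.131 = 2879.118 kJ/kg
LHV = 41154 - 2879.118 = 38274.88 kJ/kg


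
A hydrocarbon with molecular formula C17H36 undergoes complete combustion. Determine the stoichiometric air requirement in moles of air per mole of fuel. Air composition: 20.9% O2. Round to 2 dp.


Balanced combustion: C17H36 + 26 O2 -> 17 CO2 + 18 H2O
O2 needed = C + H/4 = 17 + 36/4 = 26.00 moles
Air moles = O2 / 0.209 = 26.00 / 0.209 = 124.40 moles air


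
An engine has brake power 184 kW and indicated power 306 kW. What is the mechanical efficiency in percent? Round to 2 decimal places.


eta_mech = (BP / IP) * 100
Ratio = 184 / 306 = 0.6013
eta_mech = 0.6013 * 100 = 60.13%


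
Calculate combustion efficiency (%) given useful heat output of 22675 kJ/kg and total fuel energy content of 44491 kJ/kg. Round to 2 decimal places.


Efficiency = (Q_useful / Q_fuel) * 100
Efficiency = (22675 / 44491) * 100
Efficiency = 0.5097 * 100 = 50.97%


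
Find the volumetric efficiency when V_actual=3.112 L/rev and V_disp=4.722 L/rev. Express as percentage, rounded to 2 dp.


eta_v = (V_actual / V_disp) * 100
Ratio = 3.112 / 4.722 = 0.6590
eta_v = 0.6590 * 100 = 65.90%


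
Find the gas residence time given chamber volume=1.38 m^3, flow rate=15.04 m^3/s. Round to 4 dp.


tau = V / Q_flow
tau = 1.38 / 15.04 = 0.0918 s


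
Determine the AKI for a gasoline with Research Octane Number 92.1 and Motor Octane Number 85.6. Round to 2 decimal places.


AKI = (RON + MON) / 2
AKI = (92.1 + 85.6) / 2
AKI = 177.7 / 2 = 88.85


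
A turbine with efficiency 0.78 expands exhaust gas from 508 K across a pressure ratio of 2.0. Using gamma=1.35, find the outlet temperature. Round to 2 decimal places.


T_out = T_in * (1 - eta * (1 - PR^(-(gamma-1)/gamma)))
Exponent = -(1.35-1)/1.35 = -0.25925926
PR^exp = 2.0^(-0.25925926) = 0.83551680
Factor = 1 - 0.78*(1 - 0.83551680) = 0.87170310
T_out = 508 * 0.87170310 = 442.83 K


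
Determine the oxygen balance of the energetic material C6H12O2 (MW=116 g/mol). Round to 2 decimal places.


OB = -1600 * (2C + H/2 - O) / MW
Inner = 2*6 + 12/2 - 2 = 16.00
OB = -1600 * 16.00 / 116 = -220.69%


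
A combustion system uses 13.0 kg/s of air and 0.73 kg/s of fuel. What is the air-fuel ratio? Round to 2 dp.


AFR = m_air / m_fuel
AFR = 13.0 / 0.73 = 17.81


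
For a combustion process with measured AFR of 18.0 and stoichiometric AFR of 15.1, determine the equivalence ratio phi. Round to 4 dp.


phi = AFR_stoich / AFR_actual
phi = 15.1 / 18.0 = 0.8389


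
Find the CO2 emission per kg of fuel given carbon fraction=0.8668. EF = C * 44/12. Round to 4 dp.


EF = C_frac * (M_CO2 / M_C)
EF = 0.8668 * (44/12)
EF = 0.8668 * 3.666667 = 3.1783 kg_CO2/kg_fuel


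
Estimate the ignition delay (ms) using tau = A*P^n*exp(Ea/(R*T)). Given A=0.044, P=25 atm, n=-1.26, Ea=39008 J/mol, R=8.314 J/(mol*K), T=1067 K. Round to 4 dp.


tau = A * P^n * exp(Ea/(R*T))
P^n = 25^(-1.26) = 0.01732190
Ea/(R*T) = 39008/(8.314*1067) = 4.397231
exp(Ea/(R*T)) = 81.225613
tau = 0.044 * 0.01732190 * 81.225613 = 0.0619 ms


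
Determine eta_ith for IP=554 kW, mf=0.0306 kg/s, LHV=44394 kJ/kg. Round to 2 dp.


eta_ith = (IP / (mf * LHV)) * 100
Denominator = 0.0306 * 44394 = 1358.4564 kW
eta_ith = (554 / 1358.4564) * 100 = 40.78%


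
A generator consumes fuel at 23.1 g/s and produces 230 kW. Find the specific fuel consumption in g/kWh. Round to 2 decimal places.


SFC = (mf / BP) * 3600
Rate = 23.1 / 230 = 0.100435 g/(s*kW)
SFC = 0.100435 * 3600 = 361.57 g/kWh


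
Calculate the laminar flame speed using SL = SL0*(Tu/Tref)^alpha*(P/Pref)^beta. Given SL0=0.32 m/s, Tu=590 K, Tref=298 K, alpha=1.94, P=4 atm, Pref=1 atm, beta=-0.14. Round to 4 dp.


SL = SL0 * (Tu/Tref)^alpha * (P/Pref)^beta
T ratio = 590/298 = 1.97986577
(T ratio)^alpha = 1.97986577^1.94 = 3.762473
(P/Pref)^beta = 4^(-0.14) = 0.823591
SL = 0.32 * 3.762473 * 0.823591 = 0.9916 m/s


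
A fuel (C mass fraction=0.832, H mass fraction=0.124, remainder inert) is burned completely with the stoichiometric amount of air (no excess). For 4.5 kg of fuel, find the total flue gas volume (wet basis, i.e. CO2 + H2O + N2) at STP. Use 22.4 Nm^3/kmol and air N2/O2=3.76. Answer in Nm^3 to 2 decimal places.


Per kg fuel: CO2 = (C/12 kmol)*22.4 = (0.832/12)*22.4 = 1.55307 Nm^3
Per kg fuel: H2O = (H/2 kmol)*22.4 = (0.124/2)*22.4 = 1.38880 Nm^3
O2 needed per kg fuel = C/12 + H/4 = 0.832/12 + 0.124/4 = 0.10033333 kmol
Per kg fuel: N2 = O2*3.76*22.4 = 0.10033333*3.76*22.4 = 8.45047 Nm^3
Total per kg = 1.55307 + 1.38880 + 8.45047 = 11.39234 Nm^3
Total = 11.39234 * 4.5 = 51.27 Nm^3


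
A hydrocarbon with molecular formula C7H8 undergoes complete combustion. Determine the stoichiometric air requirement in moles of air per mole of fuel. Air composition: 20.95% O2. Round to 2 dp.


Balanced combustion: C7H8 + 9 O2 -> 7 CO2 + 4 H2O
O2 needed = C + H/4 = 7 + 8/4 = 9.00 moles
Air moles = O2 / 0.2095 = 9.00 / 0.2095 = 42.96 moles air


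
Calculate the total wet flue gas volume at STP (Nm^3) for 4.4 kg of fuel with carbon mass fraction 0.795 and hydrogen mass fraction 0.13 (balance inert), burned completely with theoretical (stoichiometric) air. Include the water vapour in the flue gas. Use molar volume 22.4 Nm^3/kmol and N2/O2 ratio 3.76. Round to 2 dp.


Per kg fuel: CO2 = (C/12 kmol)*22.4 = (0.795/12)*22.4 = 1.48400 Nm^3
Per kg fuel: H2O = (H/2 kmol)*22.4 = (0.13/2)*22.4 = 1.45600 Nm^3
O2 needed per kg fuel = C/12 + H/4 = 0.795/12 + 0.13/4 = 0.09875000 kmol
Per kg fuel: N2 = O2*3.76*22.4 = 0.09875000*3.76*22.4 = 8.31712 Nm^3
Total per kg = 1.48400 + 1.45600 + 8.31712 = 11.25712 Nm^3
Total = 11.25712 * 4.4 = 49.53 Nm^3


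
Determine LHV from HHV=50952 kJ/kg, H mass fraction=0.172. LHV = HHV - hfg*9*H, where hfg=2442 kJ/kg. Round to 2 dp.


LHV = HHV - hfg * 9 * H
Water correction = 2442 * 9 * 0.172 = 3780.216 kJ/kg
LHV = 50952 - 3780.216 = 47171.78 kJ/kg


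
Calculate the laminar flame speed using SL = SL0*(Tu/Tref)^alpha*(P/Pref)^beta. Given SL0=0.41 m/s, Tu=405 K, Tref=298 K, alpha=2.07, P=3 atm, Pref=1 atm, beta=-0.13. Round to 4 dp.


SL = SL0 * (Tu/Tref)^alpha * (P/Pref)^beta
T ratio = 405/298 = 1.35906040
(T ratio)^alpha = 1.35906040^2.07 = 1.887140
(P/Pref)^beta = 3^(-0.13) = 0.866910
SL = 0.41 * 1.887140 * 0.866910 = 0.6708 m/s


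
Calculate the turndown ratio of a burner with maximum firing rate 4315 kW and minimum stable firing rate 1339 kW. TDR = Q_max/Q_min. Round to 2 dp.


TDR = Q_max / Q_min
TDR = 4315 / 1339 = 3.22


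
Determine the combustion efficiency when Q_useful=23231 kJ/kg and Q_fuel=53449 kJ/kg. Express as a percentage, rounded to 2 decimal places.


Efficiency = (Q_useful / Q_fuel) * 100
Efficiency = (23231 / 53449) * 100
Efficiency = 0.4346 * 100 = 43.46%


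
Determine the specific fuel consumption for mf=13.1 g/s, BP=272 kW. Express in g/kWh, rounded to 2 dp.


SFC = (mf / BP) * 3600
Rate = 13.1 / 272 = 0.048162 g/(s*kW)
SFC = 0.048162 * 3600 = 173.38 g/kWh


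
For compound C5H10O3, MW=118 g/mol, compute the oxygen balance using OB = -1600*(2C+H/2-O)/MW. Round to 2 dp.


OB = -1600 * (2C + H/2 - O) / MW
Inner = 2*5 + 10/2 - 3 = 12.00
OB = -1600 * 12.00 / 118 = -162.71%


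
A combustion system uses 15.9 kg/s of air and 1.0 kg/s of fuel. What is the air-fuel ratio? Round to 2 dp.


AFR = m_air / m_fuel
AFR = 15.9 / 1.0 = 15.90


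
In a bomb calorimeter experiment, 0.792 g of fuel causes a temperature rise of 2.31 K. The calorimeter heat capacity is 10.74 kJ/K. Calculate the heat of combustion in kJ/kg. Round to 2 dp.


Hc = C_cal * delta_T / m_fuel
Q_released = 10.74 * 2.31 = 24.8094 kJ
m_fuel = 0.792 g = 0.792/1000 kg = 0.000792 kg
Hc = 24.8094 / 0.000792 = 31325.00 kJ/kg


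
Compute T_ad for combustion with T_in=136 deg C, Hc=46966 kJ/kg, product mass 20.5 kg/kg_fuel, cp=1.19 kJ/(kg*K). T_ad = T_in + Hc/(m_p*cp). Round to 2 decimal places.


T_ad = T_in + Hc / (m_p * cp)
Denominator = 20.5 * 1.19 = 24.3950
Temperature rise = 46966 / 24.3950 = 1925.23 K
T_ad = 136 + 1925.23 = 2061.23 deg C


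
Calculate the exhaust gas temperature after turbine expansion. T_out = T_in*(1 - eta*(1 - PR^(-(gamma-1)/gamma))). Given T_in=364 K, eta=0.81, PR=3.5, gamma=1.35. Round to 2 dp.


T_out = T_in * (1 - eta * (1 - PR^(-(gamma-1)/gamma)))
Exponent = -(1.35-1)/1.35 = -0.25925926
PR^exp = 3.5^(-0.25925926) = 0.72267881
Factor = 1 - 0.81*(1 - 0.72267881) = 0.77536984
T_out = 364 * 0.77536984 = 282.23 K


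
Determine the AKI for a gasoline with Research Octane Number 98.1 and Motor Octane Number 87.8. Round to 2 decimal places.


AKI = (RON + MON) / 2
AKI = (98.1 + 87.8) / 2
AKI = 185.9 / 2 = 92.95


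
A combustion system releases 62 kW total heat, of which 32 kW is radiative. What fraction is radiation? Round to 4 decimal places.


f_rad = Q_rad / Q_total
f_rad = 32 / 62 = 0.5161


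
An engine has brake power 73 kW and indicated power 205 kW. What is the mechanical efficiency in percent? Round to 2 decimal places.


eta_mech = (BP / IP) * 100
Ratio = 73 / 205 = 0.3561
eta_mech = 0.3561 * 100 = 35.61%


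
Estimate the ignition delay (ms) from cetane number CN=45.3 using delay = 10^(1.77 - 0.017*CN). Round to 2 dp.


delay = 10^(1.77 - 0.017*CN)
Exponent = 1.77 - 0.017*45.3 = 0.9999
delay = 10^0.9999 = 10.00 ms


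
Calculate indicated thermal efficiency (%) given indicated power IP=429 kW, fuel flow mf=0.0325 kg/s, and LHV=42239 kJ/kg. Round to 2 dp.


eta_ith = (IP / (mf * LHV)) * 100
Denominator = 0.0325 * 42239 = 1372.7675 kW
eta_ith = (429 / 1372.7675) * 100 = 31.25%


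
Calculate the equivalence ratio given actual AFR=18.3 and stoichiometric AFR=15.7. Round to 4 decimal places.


phi = AFR_stoich / AFR_actual
phi = 15.7 / 18.3 = 0.8579


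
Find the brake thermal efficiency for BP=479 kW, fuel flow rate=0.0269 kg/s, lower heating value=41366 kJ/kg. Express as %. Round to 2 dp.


eta_BTE = (BP / (mf * LHV)) * 100
Denominator = 0.0269 * 41366 = 1112.7454 kW
eta_BTE = (479 / 1112.7454) * 100 = 43.05%


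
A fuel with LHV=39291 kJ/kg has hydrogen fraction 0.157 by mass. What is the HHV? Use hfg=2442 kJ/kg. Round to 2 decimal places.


HHV = LHV + hfg * 9 * H
Water addition = 2442 * 9 * 0.157 = 3450.546 kJ/kg
HHV = 39291 + 3450.546 = 42741.55 kJ/kg


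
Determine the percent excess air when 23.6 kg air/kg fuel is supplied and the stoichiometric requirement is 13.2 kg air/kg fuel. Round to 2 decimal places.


Excess air = actual - stoichiometric = 23.6 - 13.2 = 10.40 kg/kg fuel
Excess air % = (excess / stoich) * 100 = (10.40 / 13.2) * 100 = 78.79%


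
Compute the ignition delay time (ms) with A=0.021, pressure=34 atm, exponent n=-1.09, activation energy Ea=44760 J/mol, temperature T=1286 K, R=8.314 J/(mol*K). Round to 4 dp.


tau = A * P^n * exp(Ea/(R*T))
P^n = 34^(-1.09) = 0.02141352
Ea/(R*T) = 44760/(8.314*1286) = 4.186384
exp(Ea/(R*T)) = 65.784501
tau = 0.021 * 0.02141352 * 65.784501 = 0.0296 ms


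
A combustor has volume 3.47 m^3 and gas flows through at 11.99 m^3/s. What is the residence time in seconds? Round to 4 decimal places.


tau = V / Q_flow
tau = 3.47 / 11.99 = 0.2894 s


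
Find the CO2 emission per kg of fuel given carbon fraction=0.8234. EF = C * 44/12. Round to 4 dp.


EF = C_frac * (M_CO2 / M_C)
EF = 0.8234 * (44/12)
EF = 0.8234 * 3.666667 = 3.0191 kg_CO2/kg_fuel


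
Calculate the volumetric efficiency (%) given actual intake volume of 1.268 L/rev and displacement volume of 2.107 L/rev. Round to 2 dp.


eta_v = (V_actual / V_disp) * 100
Ratio = 1.268 / 2.107 = 0.6018
eta_v = 0.6018 * 100 = 60.18%


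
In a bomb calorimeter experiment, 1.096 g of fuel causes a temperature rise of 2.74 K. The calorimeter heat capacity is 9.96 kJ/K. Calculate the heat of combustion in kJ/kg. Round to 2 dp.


Hc = C_cal * delta_T / m_fuel
Q_released = 9.96 * 2.74 = 27.2904 kJ
m_fuel = 1.096 g = 1.096/1000 kg = 0.001096 kg
Hc = 27.2904 / 0.001096 = 24900.00 kJ/kg


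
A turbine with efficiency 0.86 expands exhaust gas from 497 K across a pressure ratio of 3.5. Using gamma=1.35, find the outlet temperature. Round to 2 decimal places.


T_out = T_in * (1 - eta * (1 - PR^(-(gamma-1)/gamma)))
Exponent = -(1.35-1)/1.35 = -0.25925926
PR^exp = 3.5^(-0.25925926) = 0.72267881
Factor = 1 - 0.86*(1 - 0.72267881) = 0.76150378
T_out = 497 * 0.76150378 = 378.47 K


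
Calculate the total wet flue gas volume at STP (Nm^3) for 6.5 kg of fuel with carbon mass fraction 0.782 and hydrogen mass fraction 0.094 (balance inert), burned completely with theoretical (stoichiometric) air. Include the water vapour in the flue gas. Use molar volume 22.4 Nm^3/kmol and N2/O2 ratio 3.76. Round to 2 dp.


Per kg fuel: CO2 = (C/12 kmol)*22.4 = (0.782/12)*22.4 = 1.45973 Nm^3
Per kg fuel: H2O = (H/2 kmol)*22.4 = (0.094/2)*22.4 = 1.05280 Nm^3
O2 needed per kg fuel = C/12 + H/4 = 0.782/12 + 0.094/4 = 0.08866667 kmol
Per kg fuel: N2 = O2*3.76*22.4 = 0.08866667*3.76*22.4 = 7.46786 Nm^3
Total per kg = 1.45973 + 1.05280 + 7.46786 = 9.98039 Nm^3
Total = 9.98039 * 6.5 = 64.87 Nm^3


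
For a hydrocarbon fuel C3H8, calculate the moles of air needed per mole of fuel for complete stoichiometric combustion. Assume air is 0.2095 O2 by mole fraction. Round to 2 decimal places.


Balanced combustion: C3H8 + 5 O2 -> 3 CO2 + 4 H2O
O2 needed = C + H/4 = 3 + 8/4 = 5.00 moles
Air moles = O2 / 0.2095 = 5.00 / 0.2095 = 23.87 moles air


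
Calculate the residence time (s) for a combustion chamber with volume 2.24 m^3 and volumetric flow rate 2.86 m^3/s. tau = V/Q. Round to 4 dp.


tau = V / Q_flow
tau = 2.24 / 2.86 = 0.7832 s


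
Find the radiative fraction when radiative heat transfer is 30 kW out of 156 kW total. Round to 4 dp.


f_rad = Q_rad / Q_total
f_rad = 30 / 156 = 0.1923


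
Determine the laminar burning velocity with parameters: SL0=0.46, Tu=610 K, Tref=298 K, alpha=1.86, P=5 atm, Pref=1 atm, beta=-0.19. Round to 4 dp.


SL = SL0 * (Tu/Tref)^alpha * (P/Pref)^beta
T ratio = 610/298 = 2.04697987
(T ratio)^alpha = 2.04697987^1.86 = 3.790280
(P/Pref)^beta = 5^(-0.19) = 0.736539
SL = 0.46 * 3.790280 * 0.736539 = 1.2842 m/s


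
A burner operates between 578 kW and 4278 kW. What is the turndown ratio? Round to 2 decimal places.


TDR = Q_max / Q_min
TDR = 4278 / 578 = 7.40


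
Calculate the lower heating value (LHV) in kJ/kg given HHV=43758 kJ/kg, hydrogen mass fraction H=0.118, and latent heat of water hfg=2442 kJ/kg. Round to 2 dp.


LHV = HHV - hfg * 9 * H
Water correction = 2442 * 9 * 0.118 = 2593.404 kJ/kg
LHV = 43758 - 2593.404 = 41164.60 kJ/kg


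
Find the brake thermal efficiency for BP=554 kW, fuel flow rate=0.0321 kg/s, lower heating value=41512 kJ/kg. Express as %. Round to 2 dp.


eta_BTE = (BP / (mf * LHV)) * 100
Denominator = 0.0321 * 41512 = 1332.5352 kW
eta_BTE = (554 / 1332.5352) * 100 = 41.57%


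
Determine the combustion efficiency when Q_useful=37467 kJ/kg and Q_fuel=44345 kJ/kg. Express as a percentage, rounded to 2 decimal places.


Efficiency = (Q_useful / Q_fuel) * 100
Efficiency = (37467 / 44345) * 100
Efficiency = 0.8449 * 100 = 84.49%


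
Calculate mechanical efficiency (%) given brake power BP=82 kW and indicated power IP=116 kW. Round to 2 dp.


eta_mech = (BP / IP) * 100
Ratio = 82 / 116 = 0.7069
eta_mech = 0.7069 * 100 = 70.69%


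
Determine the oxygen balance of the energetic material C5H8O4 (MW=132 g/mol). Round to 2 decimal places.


OB = -1600 * (2C + H/2 - O) / MW
Inner = 2*5 + 8/2 - 4 = 10.00
OB = -1600 * 10.00 / 132 = -121.21%


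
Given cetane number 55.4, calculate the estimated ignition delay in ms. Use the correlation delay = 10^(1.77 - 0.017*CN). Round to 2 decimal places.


delay = 10^(1.77 - 0.017*CN)
Exponent = 1.77 - 0.017*55.4 = 0.8282
delay = 10^0.8282 = 6.73 ms


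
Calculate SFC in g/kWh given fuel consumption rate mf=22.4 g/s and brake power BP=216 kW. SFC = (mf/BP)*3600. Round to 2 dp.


SFC = (mf / BP) * 3600
Rate = 22.4 / 216 = 0.103704 g/(s*kW)
SFC = 0.103704 * 3600 = 373.33 g/kWh


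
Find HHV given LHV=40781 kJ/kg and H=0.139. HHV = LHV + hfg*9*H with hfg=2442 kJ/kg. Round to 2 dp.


HHV = LHV + hfg * 9 * H
Water addition = 2442 * 9 * 0.139 = 3054.942 kJ/kg
HHV = 40781 + 3054.942 = 43835.94 kJ/kg


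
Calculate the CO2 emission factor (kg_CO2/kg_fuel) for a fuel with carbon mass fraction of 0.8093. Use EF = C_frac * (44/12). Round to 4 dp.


EF = C_frac * (M_CO2 / M_C)
EF = 0.8093 * (44/12)
EF = 0.8093 * 3.666667 = 2.9674 kg_CO2/kg_fuel


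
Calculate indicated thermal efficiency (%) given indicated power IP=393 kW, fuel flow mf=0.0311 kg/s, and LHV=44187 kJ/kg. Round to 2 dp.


eta_ith = (IP / (mf * LHV)) * 100
Denominator = 0.0311 * 44187 = 1374.2157 kW
eta_ith = (393 / 1374.2157) * 100 = 28.60%


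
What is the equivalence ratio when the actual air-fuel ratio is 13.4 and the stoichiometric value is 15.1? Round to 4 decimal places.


phi = AFR_stoich / AFR_actual
phi = 15.1 / 13.4 = 1.1269


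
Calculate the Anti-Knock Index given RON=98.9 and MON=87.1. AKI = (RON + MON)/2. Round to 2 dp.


AKI = (RON + MON) / 2
AKI = (98.9 + 87.1) / 2
AKI = 186.0 / 2 = 93.00


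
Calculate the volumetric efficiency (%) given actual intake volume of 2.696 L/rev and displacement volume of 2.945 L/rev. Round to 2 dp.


eta_v = (V_actual / V_disp) * 100
Ratio = 2.696 / 2.945 = 0.9154
eta_v = 0.9154 * 100 = 91.54%


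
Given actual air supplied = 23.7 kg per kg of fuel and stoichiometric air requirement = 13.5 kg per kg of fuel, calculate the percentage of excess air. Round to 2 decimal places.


Excess air = actual - stoichiometric = 23.7 - 13.5 = 10.20 kg/kg fuel
Excess air % = (excess / stoich) * 100 = (10.20 / 13.5) * 100 = 75.56%


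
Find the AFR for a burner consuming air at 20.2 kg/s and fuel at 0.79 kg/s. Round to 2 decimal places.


AFR = m_air / m_fuel
AFR = 20.2 / 0.79 = 25.57


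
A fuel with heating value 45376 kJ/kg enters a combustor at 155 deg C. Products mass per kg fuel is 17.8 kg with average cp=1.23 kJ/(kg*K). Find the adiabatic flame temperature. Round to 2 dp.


T_ad = T_in + Hc / (m_p * cp)
Denominator = 17.8 * 1.23 = 21.8940
Temperature rise = 45376 / 21.8940 = 2072.53 K
T_ad = 155 + 2072.53 = 2227.53 deg C


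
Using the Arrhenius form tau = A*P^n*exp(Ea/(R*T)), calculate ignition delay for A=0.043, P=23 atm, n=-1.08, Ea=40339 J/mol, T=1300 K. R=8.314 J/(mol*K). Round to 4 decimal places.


tau = A * P^n * exp(Ea/(R*T))
P^n = 23^(-1.08) = 0.03383249
Ea/(R*T) = 40339/(8.314*1300) = 3.732259
exp(Ea/(R*T)) = 41.773361
tau = 0.043 * 0.03383249 * 41.773361 = 0.0608 ms


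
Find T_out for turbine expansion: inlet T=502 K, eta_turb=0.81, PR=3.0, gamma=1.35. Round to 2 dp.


T_out = T_in * (1 - eta * (1 - PR^(-(gamma-1)/gamma)))
Exponent = -(1.35-1)/1.35 = -0.25925926
PR^exp = 3.0^(-0.25925926) = 0.75214556
Factor = 1 - 0.81*(1 - 0.75214556) = 0.79923790
T_out = 502 * 0.79923790 = 401.22 K


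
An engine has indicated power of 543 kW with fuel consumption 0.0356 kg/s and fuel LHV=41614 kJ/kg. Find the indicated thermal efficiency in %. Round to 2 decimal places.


eta_ith = (IP / (mf * LHV)) * 100
Denominator = 0.0356 * 41614 = 1481.4584 kW
eta_ith = (543 / 1481.4584) * 100 = 36.65%


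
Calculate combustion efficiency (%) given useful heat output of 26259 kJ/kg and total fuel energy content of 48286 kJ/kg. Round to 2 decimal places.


Efficiency = (Q_useful / Q_fuel) * 100
Efficiency = (26259 / 48286) * 100
Efficiency = 0.5438 * 100 = 54.38%


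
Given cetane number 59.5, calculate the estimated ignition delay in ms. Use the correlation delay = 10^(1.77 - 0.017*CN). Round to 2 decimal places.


delay = 10^(1.77 - 0.017*CN)
Exponent = 1.77 - 0.017*59.5 = 0.7585
delay = 10^0.7585 = 5.73 ms


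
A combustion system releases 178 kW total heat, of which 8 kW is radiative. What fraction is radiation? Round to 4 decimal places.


f_rad = Q_rad / Q_total
f_rad = 8 / 178 = 0.0449


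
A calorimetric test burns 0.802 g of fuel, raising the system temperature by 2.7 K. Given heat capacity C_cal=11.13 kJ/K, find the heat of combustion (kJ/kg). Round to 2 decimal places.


Hc = C_cal * delta_T / m_fuel
Q_released = 11.13 * 2.7 = 30.0510 kJ
m_fuel = 0.802 g = 0.802/1000 kg = 0.000802 kg
Hc = 30.0510 / 0.000802 = 37470.07 kJ/kg


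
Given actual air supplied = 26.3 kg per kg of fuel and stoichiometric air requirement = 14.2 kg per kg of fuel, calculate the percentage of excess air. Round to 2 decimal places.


Excess air = actual - stoichiometric = 26.3 - 14.2 = 12.10 kg/kg fuel
Excess air % = (excess / stoich) * 100 = (12.10 / 14.2) * 100 = 85.21%


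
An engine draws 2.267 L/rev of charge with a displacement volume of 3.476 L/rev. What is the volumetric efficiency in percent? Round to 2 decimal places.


eta_v = (V_actual / V_disp) * 100
Ratio = 2.267 / 3.476 = 0.6522
eta_v = 0.6522 * 100 = 65.22%


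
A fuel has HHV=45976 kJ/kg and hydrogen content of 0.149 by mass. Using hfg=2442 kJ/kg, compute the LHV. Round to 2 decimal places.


LHV = HHV - hfg * 9 * H
Water correction = 2442 * 9 * 0.149 = 3274.722 kJ/kg
LHV = 45976 - 3274.722 = 42701.28 kJ/kg


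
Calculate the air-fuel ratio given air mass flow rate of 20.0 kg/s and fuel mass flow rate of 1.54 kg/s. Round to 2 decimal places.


AFR = m_air / m_fuel
AFR = 20.0 / 1.54 = 12.99


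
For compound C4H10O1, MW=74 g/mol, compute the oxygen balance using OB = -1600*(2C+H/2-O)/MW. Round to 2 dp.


OB = -1600 * (2C + H/2 - O) / MW
Inner = 2*4 + 10/2 - 1 = 12.00
OB = -1600 * 12.00 / 74 = -259.46%


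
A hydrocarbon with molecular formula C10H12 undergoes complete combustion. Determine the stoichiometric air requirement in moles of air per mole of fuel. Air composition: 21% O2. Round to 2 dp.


Balanced combustion: C10H12 + 13 O2 -> 10 CO2 + 6 H2O
O2 needed = C + H/4 = 10 + 12/4 = 13.00 moles
Air moles = O2 / 0.21 = 13.00 / 0.21 = 61.90 moles air


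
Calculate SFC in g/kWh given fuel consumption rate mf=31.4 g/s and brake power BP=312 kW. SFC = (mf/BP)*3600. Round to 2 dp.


SFC = (mf / BP) * 3600
Rate = 31.4 / 312 = 0.100641 g/(s*kW)
SFC = 0.100641 * 3600 = 362.31 g/kWh


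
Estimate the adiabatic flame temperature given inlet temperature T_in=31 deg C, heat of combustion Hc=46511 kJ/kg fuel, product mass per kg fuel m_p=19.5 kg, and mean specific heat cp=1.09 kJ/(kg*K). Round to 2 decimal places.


T_ad = T_in + Hc / (m_p * cp)
Denominator = 19.5 * 1.09 = 21.2550
Temperature rise = 46511 / 21.2550 = 2188.24 K
T_ad = 31 + 2188.24 = 2219.24 deg C


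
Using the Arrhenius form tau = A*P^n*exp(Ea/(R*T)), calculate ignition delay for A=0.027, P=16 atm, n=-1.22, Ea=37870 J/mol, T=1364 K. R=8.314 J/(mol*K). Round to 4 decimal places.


tau = A * P^n * exp(Ea/(R*T))
P^n = 16^(-1.22) = 0.03396046
Ea/(R*T) = 37870/(8.314*1364) = 3.339419
exp(Ea/(R*T)) = 28.202736
tau = 0.027 * 0.03396046 * 28.202736 = 0.0259 ms


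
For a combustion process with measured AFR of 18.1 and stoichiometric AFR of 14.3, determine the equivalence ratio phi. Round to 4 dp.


phi = AFR_stoich / AFR_actual
phi = 14.3 / 18.1 = 0.7901


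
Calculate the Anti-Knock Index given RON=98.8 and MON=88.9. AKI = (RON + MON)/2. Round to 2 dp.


AKI = (RON + MON) / 2
AKI = (98.8 + 88.9) / 2
AKI = 187.7 / 2 = 93.85


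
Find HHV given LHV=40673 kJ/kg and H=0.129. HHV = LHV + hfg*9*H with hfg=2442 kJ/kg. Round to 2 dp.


HHV = LHV + hfg * 9 * H
Water addition = 2442 * 9 * 0.129 = 2835.162 kJ/kg
HHV = 40673 + 2835.162 = 43508.16 kJ/kg


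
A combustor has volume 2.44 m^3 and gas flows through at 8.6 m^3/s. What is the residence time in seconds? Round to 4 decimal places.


tau = V / Q_flow
tau = 2.44 / 8.6 = 0.2837 s


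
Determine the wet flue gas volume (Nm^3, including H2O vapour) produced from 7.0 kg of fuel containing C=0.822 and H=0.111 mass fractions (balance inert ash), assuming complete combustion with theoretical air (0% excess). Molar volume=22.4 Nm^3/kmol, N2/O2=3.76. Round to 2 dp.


Per kg fuel: CO2 = (C/12 kmol)*22.4 = (0.822/12)*22.4 = 1.53440 Nm^3
Per kg fuel: H2O = (H/2 kmol)*22.4 = (0.111/2)*22.4 = 1.24320 Nm^3
O2 needed per kg fuel = C/12 + H/4 = 0.822/12 + 0.111/4 = 0.09625000 kmol
Per kg fuel: N2 = O2*3.76*22.4 = 0.09625000*3.76*22.4 = 8.10656 Nm^3
Total per kg = 1.53440 + 1.24320 + 8.10656 = 10.88416 Nm^3
Total = 10.88416 * 7.0 = 76.19 Nm^3
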